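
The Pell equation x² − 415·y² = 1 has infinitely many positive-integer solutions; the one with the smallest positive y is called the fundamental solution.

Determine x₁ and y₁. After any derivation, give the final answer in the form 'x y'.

[20; 2,1,2,4,6,…,1,2,40] for √415; ℓ=16 ⇒ convergent index 15
i=0: a=20 ⇒ p=20, q=1
…
i=2: a=1 ⇒ p=61, q=3
i=3: a=2 ⇒ p=163, q=8
i=4: a=4 ⇒ p=713, q=35
i=5: a=6 ⇒ p=4441, q=218
i=6: a=1 ⇒ p=5154, q=253
i=7: a=1 ⇒ p=9595, q=471
i=8: a=3 ⇒ p=33939, q=1666
i=9: a=1 ⇒ p=43534, q=2137
i=10: a=1 ⇒ p=77473, q=3803
i=11: a=6 ⇒ p=508372, q=24955
…
i=14: a=1 ⇒ p=6841255, q=335824
i=15: a=2 ⇒ p=18412804, q=903849
(x₁, y₁) = (18412804, 903849);  18412804² − 415·903849² = 1 ✓

18412804 903849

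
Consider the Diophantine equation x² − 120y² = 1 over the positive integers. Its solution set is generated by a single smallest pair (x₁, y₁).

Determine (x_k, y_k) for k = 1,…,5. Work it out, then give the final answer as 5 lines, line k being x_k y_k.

11 1
241 22
5291 483
116161 10604
2550251 232805

[10; 1,20] for √120; ℓ=2 ⇒ convergent index 1
a_0=10:  p_0=10·1+0=10,  q_0=10·0+1=1
a_1=1:  p_1=1·10+1=11,  q_1=1·1+0=1
→ (11, 1).  Check: 11²=121, 120·1²=120, difference 1.
n=2: (11,1)∘(11,1) = (11·11+120·1·1, 11·1+1·11) = (241,22)
n=3: (241,22)∘(11,1) = (11·241+120·1·22, 11·22+1·241) = (5291,483)
n=4: (5291,483)∘(11,1) = (11·5291+120·1·483, 11·483+1·5291) = (116161,10604)
n=5: (116161,10604)∘(11,1) = (11·116161+120·1·10604, 11·10604+1·116161) = (2550251,232805)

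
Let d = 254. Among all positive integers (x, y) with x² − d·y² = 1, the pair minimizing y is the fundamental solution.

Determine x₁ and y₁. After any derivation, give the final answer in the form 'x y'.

255 16

√254 = [15; 1,14,1,30, …], period ℓ=4 (even) → k=3
a_0=15:  p_0=15·1+0=15,  q_0=15·0+1=1
…
a_2=14:  p_2=14·16+15=239,  q_2=14·1+1=15
a_3=1:  p_3=1·239+16=255,  q_3=1·15+1=16
→ (255, 16).  Check: 255²=65025, 254·16²=65024, difference 1.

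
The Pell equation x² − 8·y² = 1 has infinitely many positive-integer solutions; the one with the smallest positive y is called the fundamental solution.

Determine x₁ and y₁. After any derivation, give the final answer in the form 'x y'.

[2; 1,4] for √8; ℓ=2 ⇒ convergent index 1
i=0: a=2 ⇒ p=2, q=1
i=1: a=1 ⇒ p=3, q=1
fundamental: x₁=3, y₁=1  (since 9 − 8·1 = 1)

3 1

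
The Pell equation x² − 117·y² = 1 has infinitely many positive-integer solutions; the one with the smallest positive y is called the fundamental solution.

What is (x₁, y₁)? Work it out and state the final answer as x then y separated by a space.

√117 = [10; 1,4,2,4,1,20, …], period ℓ=6 (even) → k=5
k=0  a_k=10  p_k/q_k = 10/1
k=1  a_k=1  p_k/q_k = 11/1
k=2  a_k=4  p_k/q_k = 54/5
…
k=4  a_k=4  p_k/q_k = 530/49
k=5  a_k=1  p_k/q_k = 649/60
→ (649, 60).  Check: 649²=421201, 117·60²=421200, difference 1.

649 60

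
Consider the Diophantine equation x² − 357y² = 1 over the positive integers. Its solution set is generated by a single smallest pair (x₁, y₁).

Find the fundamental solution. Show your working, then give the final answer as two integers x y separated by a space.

3401 180

√357 → a₀=18, period (1,8,2,8,1,36); ℓ=6 even so k=5
a_0=18:  p_0=18·1+0=18,  q_0=18·0+1=1
…
a_3=2:  p_3=2·170+19=359,  q_3=2·9+1=19
a_4=8:  p_4=8·359+170=3042,  q_4=8·19+9=161
a_5=1:  p_5=1·3042+359=3401,  q_5=1·161+19=180
(x₁, y₁) = (3401, 180);  3401² − 357·180² = 1 ✓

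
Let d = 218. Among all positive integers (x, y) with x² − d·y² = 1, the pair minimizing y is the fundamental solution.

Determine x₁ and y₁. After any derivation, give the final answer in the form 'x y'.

126003 8534

√218 = [14; 1,3,3,1,28, …], period ℓ=5 (odd) → k=9
k=0  a_k=14  p_k/q_k = 14/1
k=1  a_k=1  p_k/q_k = 15/1
k=2  a_k=3  p_k/q_k = 59/4
…
k=5  a_k=28  p_k/q_k = 7220/489
k=6  a_k=1  p_k/q_k = 7471/506
k=7  a_k=3  p_k/q_k = 29633/2007
k=8  a_k=3  p_k/q_k = 96370/6527
k=9  a_k=1  p_k/q_k = 126003/8534
(x₁, y₁) = (126003, 8534);  126003² − 218·8534² = 1 ✓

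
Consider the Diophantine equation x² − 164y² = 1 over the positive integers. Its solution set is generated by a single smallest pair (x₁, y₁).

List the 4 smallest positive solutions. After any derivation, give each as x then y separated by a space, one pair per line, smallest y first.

2049 160
8396801 655680
34410088449 2686976480
141012534067201 11011228959360

d=164: √d = [12; 1,4,6,4,1,24] (ℓ=6, even), read p_5/q_5
step 0: (12, 1)  from 12·(1,0) + (0,1)
…
step 2: (64, 5)  from 4·(13,1) + (12,1)
…
step 4: (1652, 129)  from 4·(397,31) + (64,5)
step 5: (2049, 160)  from 1·(1652,129) + (397,31)
fundamental: x₁=2049, y₁=160  (since 4198401 − 164·25600 = 1)
(x_2, y_2) = (2049·2049 + 164·160·160, 2049·160 + 160·2049) = (8396801, 655680)
(x_3, y_3) = (2049·8396801 + 164·160·655680, 2049·655680 + 160·8396801) = (34410088449, 2686976480)
(x_4, y_4) = (2049·34410088449 + 164·160·2686976480, 2049·2686976480 + 160·34410088449) = (141012534067201, 11011228959360)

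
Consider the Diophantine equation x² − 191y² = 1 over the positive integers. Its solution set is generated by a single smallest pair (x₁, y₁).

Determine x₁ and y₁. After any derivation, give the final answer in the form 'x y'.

√191 = [13; 1,4,1,1,3,…,4,1,26, …], period ℓ=16 (even) → k=15
i=0: a=13 ⇒ p=13, q=1
…
i=3: a=1 ⇒ p=83, q=6
i=4: a=1 ⇒ p=152, q=11
i=5: a=3 ⇒ p=539, q=39
i=6: a=2 ⇒ p=1230, q=89
i=7: a=2 ⇒ p=2999, q=217
i=8: a=13 ⇒ p=40217, q=2910
…
i=10: a=2 ⇒ p=207083, q=14984
i=11: a=3 ⇒ p=704682, q=50989
…
i=14: a=4 ⇒ p=7377553, q=533821
i=15: a=1 ⇒ p=8994000, q=650783
fundamental: x₁=8994000, y₁=650783  (since 80892036000000 − 191·423518513089 = 1)

8994000 650783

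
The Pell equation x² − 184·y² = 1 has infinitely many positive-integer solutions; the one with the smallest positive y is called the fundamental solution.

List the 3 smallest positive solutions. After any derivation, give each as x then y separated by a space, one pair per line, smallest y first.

[13; 1,1,3,2,1,2,1,2,3,1,1,26] for √184; ℓ=12 ⇒ convergent index 11
a_0=13:  p_0=13·1+0=13,  q_0=13·0+1=1
a_1=1:  p_1=1·13+1=14,  q_1=1·1+0=1
…
a_3=3:  p_3=3·27+14=95,  q_3=3·2+1=7
a_4=2:  p_4=2·95+27=217,  q_4=2·7+2=16
a_5=1:  p_5=1·217+95=312,  q_5=1·16+7=23
a_6=2:  p_6=2·312+217=841,  q_6=2·23+16=62
a_7=1:  p_7=1·841+312=1153,  q_7=1·62+23=85
a_8=2:  p_8=2·1153+841=3147,  q_8=2·85+62=232
a_9=3:  p_9=3·3147+1153=10594,  q_9=3·232+85=781
a_10=1:  p_10=1·10594+3147=13741,  q_10=1·781+232=1013
a_11=1:  p_11=1·13741+10594=24335,  q_11=1·1013+781=1794
fundamental: x₁=24335, y₁=1794  (since 592192225 − 184·3218436 = 1)
k=2:  x_2 = 24335·24335+184·1794·1794 = 1184384449,  y_2 = 24335·1794+1794·24335 = 87313980
k=3:  x_3 = 24335·1184384449+184·1794·87313980 = 57643991108495,  y_3 = 24335·87313980+1794·1184384449 = 4249571404806

24335 1794
1184384449 87313980
57643991108495 4249571404806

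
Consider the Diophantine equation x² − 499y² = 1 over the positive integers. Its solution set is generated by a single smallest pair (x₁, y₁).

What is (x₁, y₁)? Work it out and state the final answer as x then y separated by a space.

4490 201

[22; 2,1,21,1,2,44] for √499; ℓ=6 ⇒ convergent index 5
a_0=22:  p_0=22·1+0=22,  q_0=22·0+1=1
…
a_3=21:  p_3=21·67+45=1452,  q_3=21·3+2=65
a_4=1:  p_4=1·1452+67=1519,  q_4=1·65+3=68
a_5=2:  p_5=2·1519+1452=4490,  q_5=2·68+65=201
(x₁, y₁) = (4490, 201);  4490² − 499·201² = 1 ✓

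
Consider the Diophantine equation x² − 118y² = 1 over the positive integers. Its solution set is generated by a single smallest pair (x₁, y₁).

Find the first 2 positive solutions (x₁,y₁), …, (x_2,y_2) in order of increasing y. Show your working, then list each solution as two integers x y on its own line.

√118 → a₀=10, period (1,6,3,2,10,2,3,6,1,20); ℓ=10 even so k=9
step 0: (10, 1)  from 10·(1,0) + (0,1)
step 1: (11, 1)  from 1·(10,1) + (1,0)
step 2: (76, 7)  from 6·(11,1) + (10,1)
step 3: (239, 22)  from 3·(76,7) + (11,1)
step 4: (554, 51)  from 2·(239,22) + (76,7)
…
step 6: (12112, 1115)  from 2·(5779,532) + (554,51)
…
step 8: (264802, 24377)  from 6·(42115,3877) + (12112,1115)
step 9: (306917, 28254)  from 1·(264802,24377) + (42115,3877)
→ (306917, 28254).  Check: 306917²=94198044889, 118·28254²=94198044888, difference 1.
(x_2, y_2) = (306917·306917 + 118·28254·28254, 306917·28254 + 28254·306917) = (188396089777, 17343265836)

306917 28254
188396089777 17343265836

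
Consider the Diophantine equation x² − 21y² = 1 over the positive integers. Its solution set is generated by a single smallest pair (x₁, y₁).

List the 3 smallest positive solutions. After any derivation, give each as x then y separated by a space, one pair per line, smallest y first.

d=21: √d = [4; 1,1,2,1,1,8] (ℓ=6, even), read p_5/q_5
k=0  a_k=4  p_k/q_k = 4/1
k=1  a_k=1  p_k/q_k = 5/1
k=2  a_k=1  p_k/q_k = 9/2
k=3  a_k=2  p_k/q_k = 23/5
k=4  a_k=1  p_k/q_k = 32/7
k=5  a_k=1  p_k/q_k = 55/12
→ (55, 12).  Check: 55²=3025, 21·12²=3024, difference 1.
n=2: (55,12)∘(55,12) = (55·55+21·12·12, 55·12+12·55) = (6049,1320)
n=3: (6049,1320)∘(55,12) = (55·6049+21·12·1320, 55·1320+12·6049) = (665335,145188)

55 12
6049 1320
665335 145188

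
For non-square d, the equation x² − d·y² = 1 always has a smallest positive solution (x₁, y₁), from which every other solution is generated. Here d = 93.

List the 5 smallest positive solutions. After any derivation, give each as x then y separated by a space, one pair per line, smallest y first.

√93 = [9; 1,1,1,4,6,4,1,1,1,18, …], period ℓ=10 (even) → k=9
a_0=9:  p_0=9·1+0=9,  q_0=9·0+1=1
…
a_2=1:  p_2=1·10+9=19,  q_2=1·1+1=2
a_3=1:  p_3=1·19+10=29,  q_3=1·2+1=3
a_4=4:  p_4=4·29+19=135,  q_4=4·3+2=14
a_5=6:  p_5=6·135+29=839,  q_5=6·14+3=87
a_6=4:  p_6=4·839+135=3491,  q_6=4·87+14=362
a_7=1:  p_7=1·3491+839=4330,  q_7=1·362+87=449
a_8=1:  p_8=1·4330+3491=7821,  q_8=1·449+362=811
a_9=1:  p_9=1·7821+4330=12151,  q_9=1·811+449=1260
→ (12151, 1260).  Check: 12151²=147646801, 93·1260²=147646800, difference 1.
(x_2, y_2) = (12151·12151 + 93·1260·1260, 12151·1260 + 1260·12151) = (295293601, 30620520)
(x_3, y_3) = (12151·295293601 + 93·1260·30620520, 12151·30620520 + 1260·295293601) = (7176225079351, 744139875780)
(x_4, y_4) = (12151·7176225079351 + 93·1260·744139875780, 12151·744139875780 + 1260·7176225079351) = (174396621583094401, 18084087230585040)
(x_5, y_5) = (12151·174396621583094401 + 93·1260·18084087230585040, 12151·18084087230585040 + 1260·174396621583094401) = (4238186690536135053751, 439479487133537766300)

12151 1260
295293601 30620520
7176225079351 744139875780
174396621583094401 18084087230585040
4238186690536135053751 439479487133537766300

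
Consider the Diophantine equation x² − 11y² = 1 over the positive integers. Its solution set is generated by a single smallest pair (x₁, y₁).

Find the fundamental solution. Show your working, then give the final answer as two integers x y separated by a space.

10 3

√11 → a₀=3, period (3,6); ℓ=2 even so k=1
a_0=3:  p_0=3·1+0=3,  q_0=3·0+1=1
a_1=3:  p_1=3·3+1=10,  q_1=3·1+0=3
→ (10, 3).  Check: 10²=100, 11·3²=99, difference 1.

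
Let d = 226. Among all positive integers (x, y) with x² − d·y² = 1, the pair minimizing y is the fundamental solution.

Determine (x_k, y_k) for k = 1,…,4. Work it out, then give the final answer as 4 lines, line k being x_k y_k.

451 30
406801 27060
366934051 24408090
330974107201 22016070120

√226 → a₀=15, period (30); ℓ=1 odd so k=1
k=0  a_k=15  p_k/q_k = 15/1
k=1  a_k=30  p_k/q_k = 451/30
fundamental: x₁=451, y₁=30  (since 203401 − 226·900 = 1)
(451+30√226)^2 = 406801 + 27060√226
(451+30√226)^3 = 366934051 + 24408090√226
(451+30√226)^4 = 330974107201 + 22016070120√226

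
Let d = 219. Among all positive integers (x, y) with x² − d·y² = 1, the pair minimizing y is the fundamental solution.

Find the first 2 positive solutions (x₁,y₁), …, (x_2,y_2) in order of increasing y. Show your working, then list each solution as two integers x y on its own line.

74 5
10951 740

√219 → a₀=14, period (1,3,1,28); ℓ=4 even so k=3
step 0: (14, 1)  from 14·(1,0) + (0,1)
step 1: (15, 1)  from 1·(14,1) + (1,0)
step 2: (59, 4)  from 3·(15,1) + (14,1)
step 3: (74, 5)  from 1·(59,4) + (15,1)
(x₁, y₁) = (74, 5);  74² − 219·5² = 1 ✓
(74+5√219)^2 = 10951 + 740√219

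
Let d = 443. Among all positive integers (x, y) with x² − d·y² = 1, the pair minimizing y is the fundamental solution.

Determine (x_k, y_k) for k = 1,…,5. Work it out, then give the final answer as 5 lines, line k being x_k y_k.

[21; 21,42] for √443; ℓ=2 ⇒ convergent index 1
k=0  a_k=21  p_k/q_k = 21/1
k=1  a_k=21  p_k/q_k = 442/21
(x₁, y₁) = (442, 21);  442² − 443·21² = 1 ✓
n=2: (442,21)∘(442,21) = (442·442+443·21·21, 442·21+21·442) = (390727,18564)
n=3: (390727,18564)∘(442,21) = (442·390727+443·21·18564, 442·18564+21·390727) = (345402226,16410555)
n=4: (345402226,16410555)∘(442,21) = (442·345402226+443·21·16410555, 442·16410555+21·345402226) = (305335177057,14506912056)
n=5: (305335177057,14506912056)∘(442,21) = (442·305335177057+443·21·14506912056, 442·14506912056+21·305335177057) = (269915951116162,12824093846949)

442 21
390727 18564
345402226 16410555
305335177057 14506912056
269915951116162 12824093846949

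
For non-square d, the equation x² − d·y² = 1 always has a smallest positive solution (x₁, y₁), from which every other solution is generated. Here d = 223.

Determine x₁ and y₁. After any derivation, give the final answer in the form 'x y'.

224 15

√223 = [14; 1,13,1,28, …], period ℓ=4 (even) → k=3
a_0=14:  p_0=14·1+0=14,  q_0=14·0+1=1
…
a_2=13:  p_2=13·15+14=209,  q_2=13·1+1=14
a_3=1:  p_3=1·209+15=224,  q_3=1·14+1=15
→ (224, 15).  Check: 224²=50176, 223·15²=50175, difference 1.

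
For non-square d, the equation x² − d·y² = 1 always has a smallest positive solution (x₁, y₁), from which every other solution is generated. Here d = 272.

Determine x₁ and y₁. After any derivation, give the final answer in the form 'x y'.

[16; 2,32] for √272; ℓ=2 ⇒ convergent index 1
i=0: a=16 ⇒ p=16, q=1
i=1: a=2 ⇒ p=33, q=2
fundamental: x₁=33, y₁=2  (since 1089 − 272·4 = 1)

33 2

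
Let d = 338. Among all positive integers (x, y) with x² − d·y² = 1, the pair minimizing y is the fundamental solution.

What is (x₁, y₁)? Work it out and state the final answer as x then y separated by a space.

d=338: √d = [18; 2,1,1,2,36] (ℓ=5, odd), read p_9/q_9
k=0  a_k=18  p_k/q_k = 18/1
k=1  a_k=2  p_k/q_k = 37/2
…
k=5  a_k=36  p_k/q_k = 8696/473
…
k=8  a_k=1  p_k/q_k = 43958/2391
k=9  a_k=2  p_k/q_k = 114243/6214
(x₁, y₁) = (114243, 6214);  114243² − 338·6214² = 1 ✓

114243 6214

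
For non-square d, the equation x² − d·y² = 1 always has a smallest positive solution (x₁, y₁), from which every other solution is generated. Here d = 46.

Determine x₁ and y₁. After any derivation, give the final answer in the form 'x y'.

√46 → a₀=6, period (1,3,1,1,2,6,2,1,1,3,1,12); ℓ=12 even so k=11
a_0=6:  p_0=6·1+0=6,  q_0=6·0+1=1
…
a_3=1:  p_3=1·27+7=34,  q_3=1·4+1=5
a_4=1:  p_4=1·34+27=61,  q_4=1·5+4=9
a_5=2:  p_5=2·61+34=156,  q_5=2·9+5=23
a_6=6:  p_6=6·156+61=997,  q_6=6·23+9=147
…
a_8=1:  p_8=1·2150+997=3147,  q_8=1·317+147=464
a_9=1:  p_9=1·3147+2150=5297,  q_9=1·464+317=781
a_10=3:  p_10=3·5297+3147=19038,  q_10=3·781+464=2807
a_11=1:  p_11=1·19038+5297=24335,  q_11=1·2807+781=3588
fundamental: x₁=24335, y₁=3588  (since 592192225 − 46·12873744 = 1)

24335 3588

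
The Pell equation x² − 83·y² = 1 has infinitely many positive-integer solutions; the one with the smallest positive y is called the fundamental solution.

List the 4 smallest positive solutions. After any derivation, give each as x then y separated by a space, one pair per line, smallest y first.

√83 = [9; 9,18, …], period ℓ=2 (even) → k=1
a_0=9:  p_0=9·1+0=9,  q_0=9·0+1=1
a_1=9:  p_1=9·9+1=82,  q_1=9·1+0=9
→ (82, 9).  Check: 82²=6724, 83·9²=6723, difference 1.
n=2: (82,9)∘(82,9) = (82·82+83·9·9, 82·9+9·82) = (13447,1476)
n=3: (13447,1476)∘(82,9) = (82·13447+83·9·1476, 82·1476+9·13447) = (2205226,242055)
n=4: (2205226,242055)∘(82,9) = (82·2205226+83·9·242055, 82·242055+9·2205226) = (361643617,39695544)

82 9
13447 1476
2205226 242055
361643617 39695544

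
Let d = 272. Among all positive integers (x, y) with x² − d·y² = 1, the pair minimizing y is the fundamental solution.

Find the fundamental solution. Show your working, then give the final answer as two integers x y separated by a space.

√272 = [16; 2,32, …], period ℓ=2 (even) → k=1
a_0=16:  p_0=16·1+0=16,  q_0=16·0+1=1
a_1=2:  p_1=2·16+1=33,  q_1=2·1+0=2
→ (33, 2).  Check: 33²=1089, 272·2²=1088, difference 1.

33 2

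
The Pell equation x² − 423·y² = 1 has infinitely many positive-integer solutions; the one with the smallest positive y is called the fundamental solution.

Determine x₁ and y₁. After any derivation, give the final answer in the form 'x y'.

4607 224

d=423: √d = [20; 1,1,3,4,3,1,1,40] (ℓ=8, even), read p_7/q_7
step 0: (20, 1)  from 20·(1,0) + (0,1)
step 1: (21, 1)  from 1·(20,1) + (1,0)
step 2: (41, 2)  from 1·(21,1) + (20,1)
step 3: (144, 7)  from 3·(41,2) + (21,1)
step 4: (617, 30)  from 4·(144,7) + (41,2)
step 5: (1995, 97)  from 3·(617,30) + (144,7)
step 6: (2612, 127)  from 1·(1995,97) + (617,30)
step 7: (4607, 224)  from 1·(2612,127) + (1995,97)
fundamental: x₁=4607, y₁=224  (since 21224449 − 423·50176 = 1)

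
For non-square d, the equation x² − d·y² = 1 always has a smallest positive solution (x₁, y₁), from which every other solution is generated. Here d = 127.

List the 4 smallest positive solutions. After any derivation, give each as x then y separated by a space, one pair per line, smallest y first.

[11; 3,1,2,2,7,11,7,2,2,1,3,22] for √127; ℓ=12 ⇒ convergent index 11
i=0: a=11 ⇒ p=11, q=1
…
i=3: a=2 ⇒ p=124, q=11
i=4: a=2 ⇒ p=293, q=26
i=5: a=7 ⇒ p=2175, q=193
…
i=9: a=2 ⇒ p=906941, q=80478
i=10: a=1 ⇒ p=1274561, q=113099
i=11: a=3 ⇒ p=4730624, q=419775
(x₁, y₁) = (4730624, 419775);  4730624² − 127·419775² = 1 ✓
n=2: (4730624,419775)∘(4730624,419775) = (4730624·4730624+127·419775·419775, 4730624·419775+419775·4730624) = (44757606858751,3971595379200)
n=3: (44757606858751,3971595379200)∘(4730624,419775) = (4730624·44757606858751+127·419775·3971595379200, 4730624·3971595379200+419775·44757606858751) = (423462818377139450624,37576248838264821825)
n=4: (423462818377139450624,37576248838264821825)∘(4730624,419775) = (4730624·423462818377139450624+127·419775·37576248838264821825, 4730624·37576248838264821825+419775·423462818377139450624) = (4006486743445029115330560001,355518209168531397366758400)

4730624 419775
44757606858751 3971595379200
423462818377139450624 37576248838264821825
4006486743445029115330560001 355518209168531397366758400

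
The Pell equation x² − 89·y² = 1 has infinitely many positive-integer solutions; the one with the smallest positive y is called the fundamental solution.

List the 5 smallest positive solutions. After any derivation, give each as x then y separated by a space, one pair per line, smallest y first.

d=89: √d = [9; 2,3,3,2,18] (ℓ=5, odd), read p_9/q_9
step 0: (9, 1)  from 9·(1,0) + (0,1)
step 1: (19, 2)  from 2·(9,1) + (1,0)
…
step 3: (217, 23)  from 3·(66,7) + (19,2)
…
step 6: (18934, 2007)  from 2·(9217,977) + (500,53)
step 7: (66019, 6998)  from 3·(18934,2007) + (9217,977)
step 8: (216991, 23001)  from 3·(66019,6998) + (18934,2007)
step 9: (500001, 53000)  from 2·(216991,23001) + (66019,6998)
(x₁, y₁) = (500001, 53000);  500001² − 89·53000² = 1 ✓
(x_2, y_2) = (500001·500001 + 89·53000·53000, 500001·53000 + 53000·500001) = (500002000001, 53000106000)
(x_3, y_3) = (500001·500002000001 + 89·53000·53000106000, 500001·53000106000 + 53000·500002000001) = (500003000004500001, 53000212000159000)
(x_4, y_4) = (500001·500003000004500001 + 89·53000·53000212000159000, 500001·53000212000159000 + 53000·500003000004500001) = (500004000010000008000001, 53000318000530000212000)
(x_5, y_5) = (500001·500004000010000008000001 + 89·53000·53000318000530000212000, 500001·53000318000530000212000 + 53000·500004000010000008000001) = (500005000017500025000012500001, 53000424001113001060000265000)

500001 53000
500002000001 53000106000
500003000004500001 53000212000159000
500004000010000008000001 53000318000530000212000
500005000017500025000012500001 53000424001113001060000265000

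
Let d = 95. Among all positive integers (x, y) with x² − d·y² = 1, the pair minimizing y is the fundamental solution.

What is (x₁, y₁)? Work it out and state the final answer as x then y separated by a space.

[9; 1,2,1,18] for √95; ℓ=4 ⇒ convergent index 3
i=0: a=9 ⇒ p=9, q=1
i=1: a=1 ⇒ p=10, q=1
i=2: a=2 ⇒ p=29, q=3
i=3: a=1 ⇒ p=39, q=4
(x₁, y₁) = (39, 4);  39² − 95·4² = 1 ✓

39 4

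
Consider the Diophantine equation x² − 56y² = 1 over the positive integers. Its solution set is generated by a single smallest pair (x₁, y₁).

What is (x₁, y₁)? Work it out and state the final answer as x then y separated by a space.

15 2

d=56: √d = [7; 2,14] (ℓ=2, even), read p_1/q_1
step 0: (7, 1)  from 7·(1,0) + (0,1)
step 1: (15, 2)  from 2·(7,1) + (1,0)
(x₁, y₁) = (15, 2);  15² − 56·2² = 1 ✓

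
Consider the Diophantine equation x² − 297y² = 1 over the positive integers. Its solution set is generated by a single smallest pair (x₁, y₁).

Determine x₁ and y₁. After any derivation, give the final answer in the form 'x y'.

[17; 4,3,1,1,2,1,1,3,4,34] for √297; ℓ=10 ⇒ convergent index 9
step 0: (17, 1)  from 17·(1,0) + (0,1)
step 1: (69, 4)  from 4·(17,1) + (1,0)
step 2: (224, 13)  from 3·(69,4) + (17,1)
step 3: (293, 17)  from 1·(224,13) + (69,4)
step 4: (517, 30)  from 1·(293,17) + (224,13)
step 5: (1327, 77)  from 2·(517,30) + (293,17)
step 6: (1844, 107)  from 1·(1327,77) + (517,30)
…
step 8: (11357, 659)  from 3·(3171,184) + (1844,107)
step 9: (48599, 2820)  from 4·(11357,659) + (3171,184)
fundamental: x₁=48599, y₁=2820  (since 2361862801 − 297·7952400 = 1)

48599 2820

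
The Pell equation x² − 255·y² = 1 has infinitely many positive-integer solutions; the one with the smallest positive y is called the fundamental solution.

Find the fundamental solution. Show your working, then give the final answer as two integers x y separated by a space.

16 1

√255 = [15; 1,30, …], period ℓ=2 (even) → k=1
i=0: a=15 ⇒ p=15, q=1
i=1: a=1 ⇒ p=16, q=1
→ (16, 1).  Check: 16²=256, 255·1²=255, difference 1.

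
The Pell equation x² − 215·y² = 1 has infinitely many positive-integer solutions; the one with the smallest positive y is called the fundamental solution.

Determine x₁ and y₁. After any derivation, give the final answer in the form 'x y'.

[14; 1,1,1,28] for √215; ℓ=4 ⇒ convergent index 3
a_0=14:  p_0=14·1+0=14,  q_0=14·0+1=1
…
a_2=1:  p_2=1·15+14=29,  q_2=1·1+1=2
a_3=1:  p_3=1·29+15=44,  q_3=1·2+1=3
(x₁, y₁) = (44, 3);  44² − 215·3² = 1 ✓

44 3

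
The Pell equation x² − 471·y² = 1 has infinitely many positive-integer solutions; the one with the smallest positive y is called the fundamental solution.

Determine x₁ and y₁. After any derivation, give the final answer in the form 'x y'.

d=471: √d = [21; 1,2,2,1,3,…,2,1,42] (ℓ=14, even), read p_13/q_13
step 0: (21, 1)  from 21·(1,0) + (0,1)
step 1: (22, 1)  from 1·(21,1) + (1,0)
…
step 3: (152, 7)  from 2·(65,3) + (22,1)
step 4: (217, 10)  from 1·(152,7) + (65,3)
…
step 7: (48809, 2249)  from 14·(3429,158) + (803,37)
step 8: (198665, 9154)  from 4·(48809,2249) + (3429,158)
step 9: (644804, 29711)  from 3·(198665,9154) + (48809,2249)
…
step 12: (5506953, 253747)  from 2·(2331742,107441) + (843469,38865)
step 13: (7838695, 361188)  from 1·(5506953,253747) + (2331742,107441)
(x₁, y₁) = (7838695, 361188);  7838695² − 471·361188² = 1 ✓

7838695 361188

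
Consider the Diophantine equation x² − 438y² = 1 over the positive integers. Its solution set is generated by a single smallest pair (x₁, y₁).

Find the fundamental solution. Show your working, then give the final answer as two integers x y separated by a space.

[20; 1,12,1,40] for √438; ℓ=4 ⇒ convergent index 3
i=0: a=20 ⇒ p=20, q=1
i=1: a=1 ⇒ p=21, q=1
i=2: a=12 ⇒ p=272, q=13
i=3: a=1 ⇒ p=293, q=14
→ (293, 14).  Check: 293²=85849, 438·14²=85848, difference 1.

293 14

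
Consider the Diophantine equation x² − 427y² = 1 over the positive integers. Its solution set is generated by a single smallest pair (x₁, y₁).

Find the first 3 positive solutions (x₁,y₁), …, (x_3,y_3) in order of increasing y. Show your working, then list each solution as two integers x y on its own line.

62 3
7687 372
953126 46125

√427 → a₀=20, period (1,1,1,40); ℓ=4 even so k=3
step 0: (20, 1)  from 20·(1,0) + (0,1)
…
step 2: (41, 2)  from 1·(21,1) + (20,1)
step 3: (62, 3)  from 1·(41,2) + (21,1)
(x₁, y₁) = (62, 3);  62² − 427·3² = 1 ✓
(62+3√427)^2 = 7687 + 372√427
(62+3√427)^3 = 953126 + 46125√427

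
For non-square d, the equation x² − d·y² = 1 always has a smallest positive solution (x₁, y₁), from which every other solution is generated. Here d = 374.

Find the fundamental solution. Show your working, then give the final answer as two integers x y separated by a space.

3365 174

[19; 2,1,18,1,2,38] for √374; ℓ=6 ⇒ convergent index 5
step 0: (19, 1)  from 19·(1,0) + (0,1)
…
step 2: (58, 3)  from 1·(39,2) + (19,1)
step 3: (1083, 56)  from 18·(58,3) + (39,2)
step 4: (1141, 59)  from 1·(1083,56) + (58,3)
step 5: (3365, 174)  from 2·(1141,59) + (1083,56)
fundamental: x₁=3365, y₁=174  (since 11323225 − 374·30276 = 1)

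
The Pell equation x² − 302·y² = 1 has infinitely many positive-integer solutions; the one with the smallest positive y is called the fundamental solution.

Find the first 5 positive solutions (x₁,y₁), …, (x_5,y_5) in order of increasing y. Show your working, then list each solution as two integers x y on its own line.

4276623 246092
36579008568257 2104885414632
312869258720405635599 18003602753159249380
2676047735673238042056036097 153989243234046232237072848
22888894590955867721004902116885263 1317107878734614996094061229615228

d=302: √d = [17; 2,1,1,1,4,…,1,2,34] (ℓ=16, even), read p_15/q_15
k=0  a_k=17  p_k/q_k = 17/1
…
k=2  a_k=1  p_k/q_k = 52/3
…
k=5  a_k=4  p_k/q_k = 643/37
…
k=7  a_k=1  p_k/q_k = 2068/119
k=8  a_k=16  p_k/q_k = 34513/1986
…
k=11  a_k=4  p_k/q_k = 467281/26889
k=12  a_k=1  p_k/q_k = 574956/33085
…
k=14  a_k=1  p_k/q_k = 1617193/93059
k=15  a_k=2  p_k/q_k = 4276623/246092
→ (4276623, 246092).  Check: 4276623²=18289504284129, 302·246092²=18289504284128, difference 1.
(4276623+246092√302)^2 = 36579008568257 + 2104885414632√302
(4276623+246092√302)^3 = 312869258720405635599 + 18003602753159249380√302
(4276623+246092√302)^4 = 2676047735673238042056036097 + 153989243234046232237072848√302
(4276623+246092√302)^5 = 22888894590955867721004902116885263 + 1317107878734614996094061229615228√302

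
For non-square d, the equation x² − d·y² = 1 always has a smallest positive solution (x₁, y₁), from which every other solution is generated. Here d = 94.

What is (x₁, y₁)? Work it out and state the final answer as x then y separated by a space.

√94 = [9; 1,2,3,1,1,…,2,1,18, …], period ℓ=16 (even) → k=15
i=0: a=9 ⇒ p=9, q=1
i=1: a=1 ⇒ p=10, q=1
…
i=5: a=1 ⇒ p=223, q=23
i=6: a=5 ⇒ p=1241, q=128
…
i=8: a=8 ⇒ p=12953, q=1336
…
i=10: a=5 ⇒ p=85038, q=8771
…
i=14: a=2 ⇒ p=1490361, q=153719
i=15: a=1 ⇒ p=2143295, q=221064
→ (2143295, 221064).  Check: 2143295²=4593713457025, 94·221064²=4593713457024, difference 1.

2143295 221064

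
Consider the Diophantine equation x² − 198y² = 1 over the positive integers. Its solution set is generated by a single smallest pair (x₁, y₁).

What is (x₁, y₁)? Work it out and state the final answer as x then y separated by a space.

197 14

[14; 14,28] for √198; ℓ=2 ⇒ convergent index 1
k=0  a_k=14  p_k/q_k = 14/1
k=1  a_k=14  p_k/q_k = 197/14
(x₁, y₁) = (197, 14);  197² − 198·14² = 1 ✓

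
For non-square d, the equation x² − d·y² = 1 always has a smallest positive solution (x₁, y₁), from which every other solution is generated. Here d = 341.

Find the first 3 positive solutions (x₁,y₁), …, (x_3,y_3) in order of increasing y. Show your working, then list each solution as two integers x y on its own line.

10626551 575460
225847172311201 12230310076920
4799952989541519968951 259932027556408030380

d=341: √d = [18; 2,6,1,8,2,…,6,2,36] (ℓ=14, even), read p_13/q_13
k=0  a_k=18  p_k/q_k = 18/1
k=1  a_k=2  p_k/q_k = 37/2
…
k=4  a_k=8  p_k/q_k = 2456/133
k=5  a_k=2  p_k/q_k = 5189/281
k=6  a_k=1  p_k/q_k = 7645/414
k=7  a_k=2  p_k/q_k = 20479/1109
…
k=10  a_k=8  p_k/q_k = 641940/34763
k=11  a_k=1  p_k/q_k = 718667/38918
k=12  a_k=6  p_k/q_k = 4953942/268271
k=13  a_k=2  p_k/q_k = 10626551/575460
→ (10626551, 575460).  Check: 10626551²=112923586155601, 341·575460²=112923586155600, difference 1.
k=2:  x_2 = 10626551·10626551+341·575460·575460 = 225847172311201,  y_2 = 10626551·575460+575460·10626551 = 12230310076920
k=3:  x_3 = 10626551·225847172311201+341·575460·12230310076920 = 4799952989541519968951,  y_3 = 10626551·12230310076920+575460·225847172311201 = 259932027556408030380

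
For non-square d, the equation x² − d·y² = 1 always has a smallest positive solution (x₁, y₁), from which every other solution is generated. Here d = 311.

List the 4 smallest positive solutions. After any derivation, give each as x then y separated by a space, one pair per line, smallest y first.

√311 → a₀=17, period (1,1,1,2,1,…,1,1,34); ℓ=16 even so k=15
k=0  a_k=17  p_k/q_k = 17/1
k=1  a_k=1  p_k/q_k = 18/1
…
k=4  a_k=2  p_k/q_k = 141/8
…
k=6  a_k=6  p_k/q_k = 1305/74
k=7  a_k=3  p_k/q_k = 4109/233
k=8  a_k=17  p_k/q_k = 71158/4035
k=9  a_k=3  p_k/q_k = 217583/12338
…
k=11  a_k=1  p_k/q_k = 1594239/90401
k=12  a_k=2  p_k/q_k = 4565134/258865
k=13  a_k=1  p_k/q_k = 6159373/349266
k=14  a_k=1  p_k/q_k = 10724507/608131
k=15  a_k=1  p_k/q_k = 16883880/957397
→ (16883880, 957397).  Check: 16883880²=285065403854400, 311·957397²=285065403854399, difference 1.
n=2: (16883880,957397)∘(16883880,957397) = (16883880·16883880+311·957397·957397, 16883880·957397+957397·16883880) = (570130807708799,32329152120720)
n=3: (570130807708799,32329152120720)∘(16883880,957397) = (16883880·570130807708799+311·957397·32329152120720, 16883880·32329152120720+957397·570130807708799) = (19252040283316857636360,1091683049815963029803)
n=4: (19252040283316857636360,1091683049815963029803)∘(16883880,957397) = (16883880·19252040283316857636360+311·957397·1091683049815963029803, 16883880·1091683049815963029803+957397·19252040283316857636360) = (650098275797375082487964044801,36863691222253451430108430560)

16883880 957397
570130807708799 32329152120720
19252040283316857636360 1091683049815963029803
650098275797375082487964044801 36863691222253451430108430560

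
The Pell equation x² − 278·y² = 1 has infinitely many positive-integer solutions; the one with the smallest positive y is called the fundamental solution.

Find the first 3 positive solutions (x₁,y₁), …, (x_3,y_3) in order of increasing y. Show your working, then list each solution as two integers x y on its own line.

√278 → a₀=16, period (1,2,16,2,1,32); ℓ=6 even so k=5
step 0: (16, 1)  from 16·(1,0) + (0,1)
…
step 3: (817, 49)  from 16·(50,3) + (17,1)
step 4: (1684, 101)  from 2·(817,49) + (50,3)
step 5: (2501, 150)  from 1·(1684,101) + (817,49)
→ (2501, 150).  Check: 2501²=6255001, 278·150²=6255000, difference 1.
k=2:  x_2 = 2501·2501+278·150·150 = 12510001,  y_2 = 2501·150+150·2501 = 750300
k=3:  x_3 = 2501·12510001+278·150·750300 = 62575022501,  y_3 = 2501·750300+150·12510001 = 3753000450

2501 150
12510001 750300
62575022501 3753000450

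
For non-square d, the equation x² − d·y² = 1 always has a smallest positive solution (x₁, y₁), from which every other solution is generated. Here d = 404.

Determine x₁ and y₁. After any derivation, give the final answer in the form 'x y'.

201 10

[20; 10,40] for √404; ℓ=2 ⇒ convergent index 1
a_0=20:  p_0=20·1+0=20,  q_0=20·0+1=1
a_1=10:  p_1=10·20+1=201,  q_1=10·1+0=10
→ (201, 10).  Check: 201²=40401, 404·10²=40400, difference 1.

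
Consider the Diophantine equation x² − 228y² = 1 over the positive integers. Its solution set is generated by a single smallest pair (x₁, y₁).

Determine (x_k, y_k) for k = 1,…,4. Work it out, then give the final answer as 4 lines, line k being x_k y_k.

151 10
45601 3020
13771351 912030
4158902401 275430040

[15; 10,30] for √228; ℓ=2 ⇒ convergent index 1
k=0  a_k=15  p_k/q_k = 15/1
k=1  a_k=10  p_k/q_k = 151/10
fundamental: x₁=151, y₁=10  (since 22801 − 228·100 = 1)
k=2:  x_2 = 151·151+228·10·10 = 45601,  y_2 = 151·10+10·151 = 3020
k=3:  x_3 = 151·45601+228·10·3020 = 13771351,  y_3 = 151·3020+10·45601 = 912030
k=4:  x_4 = 151·13771351+228·10·912030 = 4158902401,  y_4 = 151·912030+10·13771351 = 275430040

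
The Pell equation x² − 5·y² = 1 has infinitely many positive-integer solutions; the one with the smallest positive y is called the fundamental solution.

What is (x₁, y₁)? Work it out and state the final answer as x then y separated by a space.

√5 = [2; 4, …], period ℓ=1 (odd) → k=1
step 0: (2, 1)  from 2·(1,0) + (0,1)
step 1: (9, 4)  from 4·(2,1) + (1,0)
→ (9, 4).  Check: 9²=81, 5·4²=80, difference 1.

9 4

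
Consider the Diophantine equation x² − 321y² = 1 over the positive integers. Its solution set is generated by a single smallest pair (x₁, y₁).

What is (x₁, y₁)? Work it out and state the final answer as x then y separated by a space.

√321 = [17; 1,10,1,34, …], period ℓ=4 (even) → k=3
step 0: (17, 1)  from 17·(1,0) + (0,1)
step 1: (18, 1)  from 1·(17,1) + (1,0)
step 2: (197, 11)  from 10·(18,1) + (17,1)
step 3: (215, 12)  from 1·(197,11) + (18,1)
(x₁, y₁) = (215, 12);  215² − 321·12² = 1 ✓

215 12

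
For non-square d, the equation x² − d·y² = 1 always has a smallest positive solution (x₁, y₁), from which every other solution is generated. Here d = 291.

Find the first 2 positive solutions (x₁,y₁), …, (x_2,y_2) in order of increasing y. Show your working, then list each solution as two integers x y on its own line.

290 17
168199 9860

d=291: √d = [17; 17,34] (ℓ=2, even), read p_1/q_1
i=0: a=17 ⇒ p=17, q=1
i=1: a=17 ⇒ p=290, q=17
(x₁, y₁) = (290, 17);  290² − 291·17² = 1 ✓
n=2: (290,17)∘(290,17) = (290·290+291·17·17, 290·17+17·290) = (168199,9860)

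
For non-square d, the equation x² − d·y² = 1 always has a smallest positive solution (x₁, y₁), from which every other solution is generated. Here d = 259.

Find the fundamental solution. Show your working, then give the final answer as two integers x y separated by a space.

847225 52644

√259 = [16; 10,1,2,3,4,3,2,1,10,32, …], period ℓ=10 (even) → k=9
a_0=16:  p_0=16·1+0=16,  q_0=16·0+1=1
a_1=10:  p_1=10·16+1=161,  q_1=10·1+0=10
a_2=1:  p_2=1·161+16=177,  q_2=1·10+1=11
…
a_5=4:  p_5=4·1722+515=7403,  q_5=4·107+32=460
a_6=3:  p_6=3·7403+1722=23931,  q_6=3·460+107=1487
a_7=2:  p_7=2·23931+7403=55265,  q_7=2·1487+460=3434
a_8=1:  p_8=1·55265+23931=79196,  q_8=1·3434+1487=4921
a_9=10:  p_9=10·79196+55265=847225,  q_9=10·4921+3434=52644
→ (847225, 52644).  Check: 847225²=717790200625, 259·52644²=717790200624, difference 1.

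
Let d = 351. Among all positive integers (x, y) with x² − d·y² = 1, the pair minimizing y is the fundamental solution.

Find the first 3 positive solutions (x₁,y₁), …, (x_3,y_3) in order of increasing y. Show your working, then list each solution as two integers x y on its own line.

62425 3332
7793761249 416000200
973051091875225 51937624966668

d=351: √d = [18; 1,2,1,3,2,2,2,3,1,2,1,36] (ℓ=12, even), read p_11/q_11
k=0  a_k=18  p_k/q_k = 18/1
…
k=5  a_k=2  p_k/q_k = 637/34
…
k=10  a_k=2  p_k/q_k = 45882/2449
k=11  a_k=1  p_k/q_k = 62425/3332
(x₁, y₁) = (62425, 3332);  62425² − 351·3332² = 1 ✓
n=2: (62425,3332)∘(62425,3332) = (62425·62425+351·3332·3332, 62425·3332+3332·62425) = (7793761249,416000200)
n=3: (7793761249,416000200)∘(62425,3332) = (62425·7793761249+351·3332·416000200, 62425·416000200+3332·7793761249) = (973051091875225,51937624966668)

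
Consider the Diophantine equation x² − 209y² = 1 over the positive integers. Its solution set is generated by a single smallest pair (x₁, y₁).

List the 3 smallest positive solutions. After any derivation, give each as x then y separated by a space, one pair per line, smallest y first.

46551 3220
4333991201 299788440
403503248748951 27910903337660

d=209: √d = [14; 2,5,3,2,3,5,2,28] (ℓ=8, even), read p_7/q_7
i=0: a=14 ⇒ p=14, q=1
…
i=4: a=2 ⇒ p=1171, q=81
i=5: a=3 ⇒ p=4019, q=278
i=6: a=5 ⇒ p=21266, q=1471
i=7: a=2 ⇒ p=46551, q=3220
→ (46551, 3220).  Check: 46551²=2166995601, 209·3220²=2166995600, difference 1.
(46551+3220√209)^2 = 4333991201 + 299788440√209
(46551+3220√209)^3 = 403503248748951 + 27910903337660√209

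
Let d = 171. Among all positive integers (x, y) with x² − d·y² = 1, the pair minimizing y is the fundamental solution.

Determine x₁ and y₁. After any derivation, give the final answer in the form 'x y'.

170 13

√171 → a₀=13, period (13,26); ℓ=2 even so k=1
step 0: (13, 1)  from 13·(1,0) + (0,1)
step 1: (170, 13)  from 13·(13,1) + (1,0)
(x₁, y₁) = (170, 13);  170² − 171·13² = 1 ✓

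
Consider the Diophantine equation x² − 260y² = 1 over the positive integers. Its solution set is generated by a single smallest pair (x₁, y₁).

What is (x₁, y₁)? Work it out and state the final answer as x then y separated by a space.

d=260: √d = [16; 8,32] (ℓ=2, even), read p_1/q_1
a_0=16:  p_0=16·1+0=16,  q_0=16·0+1=1
a_1=8:  p_1=8·16+1=129,  q_1=8·1+0=8
→ (129, 8).  Check: 129²=16641, 260·8²=16640, difference 1.

129 8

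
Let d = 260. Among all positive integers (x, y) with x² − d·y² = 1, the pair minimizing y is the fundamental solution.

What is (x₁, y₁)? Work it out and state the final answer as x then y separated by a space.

129 8

[16; 8,32] for √260; ℓ=2 ⇒ convergent index 1
step 0: (16, 1)  from 16·(1,0) + (0,1)
step 1: (129, 8)  from 8·(16,1) + (1,0)
→ (129, 8).  Check: 129²=16641, 260·8²=16640, difference 1.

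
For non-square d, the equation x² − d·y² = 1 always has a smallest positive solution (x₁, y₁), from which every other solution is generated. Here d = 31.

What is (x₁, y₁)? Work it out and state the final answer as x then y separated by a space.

1520 273

√31 → a₀=5, period (1,1,3,5,3,1,1,10); ℓ=8 even so k=7
a_0=5:  p_0=5·1+0=5,  q_0=5·0+1=1
a_1=1:  p_1=1·5+1=6,  q_1=1·1+0=1
a_2=1:  p_2=1·6+5=11,  q_2=1·1+1=2
a_3=3:  p_3=3·11+6=39,  q_3=3·2+1=7
a_4=5:  p_4=5·39+11=206,  q_4=5·7+2=37
a_5=3:  p_5=3·206+39=657,  q_5=3·37+7=118
a_6=1:  p_6=1·657+206=863,  q_6=1·118+37=155
a_7=1:  p_7=1·863+657=1520,  q_7=1·155+118=273
(x₁, y₁) = (1520, 273);  1520² − 31·273² = 1 ✓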